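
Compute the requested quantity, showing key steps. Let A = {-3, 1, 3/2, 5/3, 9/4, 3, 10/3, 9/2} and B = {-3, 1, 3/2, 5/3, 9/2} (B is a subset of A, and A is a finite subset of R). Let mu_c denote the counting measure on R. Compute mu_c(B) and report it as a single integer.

Counting measure assigns mu_c(E) = |E| (number of elements) when E is finite.
B has 5 element(s), so mu_c(B) = 5.

5


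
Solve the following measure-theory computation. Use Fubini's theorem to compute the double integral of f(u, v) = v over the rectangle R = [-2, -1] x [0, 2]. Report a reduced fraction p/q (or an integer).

f(u, v) is a tensor product of a function of u and a function of v, and both factors are bounded continuous (hence Lebesgue integrable) on the rectangle, so Fubini's theorem applies:
  integral_R f d(m x m) = (integral_a1^b1 1 du) * (integral_a2^b2 v dv).
Inner integral in u: integral_{-2}^{-1} 1 du = ((-1)^1 - (-2)^1)/1
  = 1.
Inner integral in v: integral_{0}^{2} v dv = (2^2 - 0^2)/2
  = 2.
Product: (1) * (2) = 2.

2


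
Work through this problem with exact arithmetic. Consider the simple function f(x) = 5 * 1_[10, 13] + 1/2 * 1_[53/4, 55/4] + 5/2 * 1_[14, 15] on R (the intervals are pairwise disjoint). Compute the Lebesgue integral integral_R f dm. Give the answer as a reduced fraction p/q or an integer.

For a simple function f = sum_i c_i * 1_{A_i} with disjoint A_i,
  integral f dm = sum_i c_i * m(A_i).
Lengths of the A_i:
  m(A_1) = 13 - 10 = 3.
  m(A_2) = 55/4 - 53/4 = 1/2.
  m(A_3) = 15 - 14 = 1.
Contributions c_i * m(A_i):
  (5) * (3) = 15.
  (1/2) * (1/2) = 1/4.
  (5/2) * (1) = 5/2.
Total: 15 + 1/4 + 5/2 = 71/4.

71/4


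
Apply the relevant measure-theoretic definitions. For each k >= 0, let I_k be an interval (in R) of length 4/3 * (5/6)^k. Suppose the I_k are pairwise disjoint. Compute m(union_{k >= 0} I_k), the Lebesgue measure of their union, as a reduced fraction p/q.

By countable additivity of the Lebesgue measure on pairwise disjoint measurable sets,
  m(union_{k >= 0} I_k) = sum_{k >= 0} m(I_k) = sum_{k >= 0} a * r^k,
  with a = 4/3 and r = 5/6.
Since 0 < r = 5/6 < 1, the geometric series converges:
  sum_{k >= 0} a * r^k = a / (1 - r).
  = 4/3 / (1 - 5/6)
  = 4/3 / (1/6)
  = 8.

8


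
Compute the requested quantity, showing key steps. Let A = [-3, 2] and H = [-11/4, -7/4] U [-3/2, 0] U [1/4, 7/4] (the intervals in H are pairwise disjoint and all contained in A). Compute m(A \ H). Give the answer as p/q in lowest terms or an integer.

The ambient interval has length m(A) = 2 - (-3) = 5.
Since the holes are disjoint and sit inside A, by finite additivity
  m(H) = sum_i (b_i - a_i), and m(A \ H) = m(A) - m(H).
Computing the hole measures:
  m(H_1) = -7/4 - (-11/4) = 1.
  m(H_2) = 0 - (-3/2) = 3/2.
  m(H_3) = 7/4 - 1/4 = 3/2.
Summed: m(H) = 1 + 3/2 + 3/2 = 4.
So m(A \ H) = 5 - 4 = 1.

1


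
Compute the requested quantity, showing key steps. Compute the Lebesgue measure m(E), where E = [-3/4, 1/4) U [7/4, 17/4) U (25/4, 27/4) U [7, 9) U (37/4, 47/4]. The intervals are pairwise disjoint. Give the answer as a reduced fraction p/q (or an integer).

For pairwise disjoint intervals, m(union_i I_i) = sum_i m(I_i),
and m is invariant under swapping open/closed endpoints (single points have measure 0).
So m(E) = sum_i (b_i - a_i).
  I_1 has length 1/4 - (-3/4) = 1.
  I_2 has length 17/4 - 7/4 = 5/2.
  I_3 has length 27/4 - 25/4 = 1/2.
  I_4 has length 9 - 7 = 2.
  I_5 has length 47/4 - 37/4 = 5/2.
Summing:
  m(E) = 1 + 5/2 + 1/2 + 2 + 5/2 = 17/2.

17/2


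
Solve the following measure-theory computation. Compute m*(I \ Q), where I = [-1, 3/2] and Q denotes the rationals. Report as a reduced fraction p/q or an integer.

The interval I = [-1, 3/2] has m(I) = 3/2 - (-1) = 5/2 (endpoints are measure-zero, so open/closed/half-open agree). Write I = (I cap Q) u (I \ Q). The rationals in I are countable, so m*(I cap Q) = 0 (cover each rational by intervals whose total length is arbitrarily small). By countable subadditivity m*(I) <= m*(I cap Q) + m*(I \ Q), hence m*(I \ Q) >= m(I) = 5/2. The reverse inequality m*(I \ Q) <= m*(I) = 5/2 is trivial since (I \ Q) is a subset of I. Therefore m*(I \ Q) = 5/2.

5/2


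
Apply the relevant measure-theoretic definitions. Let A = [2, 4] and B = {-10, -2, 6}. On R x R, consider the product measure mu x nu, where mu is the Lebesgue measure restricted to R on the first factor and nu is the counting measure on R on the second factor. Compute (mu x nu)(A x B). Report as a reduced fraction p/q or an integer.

For a measurable rectangle A x B, the product measure satisfies
  (mu x nu)(A x B) = mu(A) * nu(B).
  mu(A) = 2.
  nu(B) = 3.
  (mu x nu)(A x B) = 2 * 3 = 6.

6


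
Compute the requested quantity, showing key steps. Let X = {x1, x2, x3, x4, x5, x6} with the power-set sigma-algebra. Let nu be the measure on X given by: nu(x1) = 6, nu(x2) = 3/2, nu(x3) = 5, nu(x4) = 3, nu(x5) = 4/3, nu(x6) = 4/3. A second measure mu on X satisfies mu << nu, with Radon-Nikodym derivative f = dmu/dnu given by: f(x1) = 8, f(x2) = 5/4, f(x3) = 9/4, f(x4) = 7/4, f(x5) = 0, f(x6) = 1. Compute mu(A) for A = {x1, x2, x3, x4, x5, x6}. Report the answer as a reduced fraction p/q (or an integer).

By the defining property of the Radon-Nikodym derivative, for every measurable set A,
  mu(A) = integral_A f dnu.
Since nu is a discrete measure concentrated on the atoms of X, the integral over A reduces to the sum
  mu(A) = sum_{x in A} f(x) * nu({x}).
Computing each term:
  x1: f(x1) * nu(x1) = 8 * 6 = 48.
  x2: f(x2) * nu(x2) = 5/4 * 3/2 = 15/8.
  x3: f(x3) * nu(x3) = 9/4 * 5 = 45/4.
  x4: f(x4) * nu(x4) = 7/4 * 3 = 21/4.
  x5: f(x5) * nu(x5) = 0 * 4/3 = 0.
  x6: f(x6) * nu(x6) = 1 * 4/3 = 4/3.
Summing: mu(A) = 48 + 15/8 + 45/4 + 21/4 + 0 + 4/3 = 1625/24.

1625/24


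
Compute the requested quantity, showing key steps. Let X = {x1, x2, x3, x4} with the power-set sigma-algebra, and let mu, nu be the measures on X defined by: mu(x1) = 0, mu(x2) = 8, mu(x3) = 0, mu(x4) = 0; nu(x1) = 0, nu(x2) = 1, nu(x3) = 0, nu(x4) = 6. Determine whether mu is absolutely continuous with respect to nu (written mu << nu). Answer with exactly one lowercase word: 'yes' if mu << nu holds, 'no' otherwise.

mu << nu means: every nu-null measurable set is also mu-null; equivalently, for every atom x, if nu({x}) = 0 then mu({x}) = 0.
Checking each atom:
  x1: nu = 0, mu = 0 -> consistent with mu << nu.
  x2: nu = 1 > 0 -> no constraint.
  x3: nu = 0, mu = 0 -> consistent with mu << nu.
  x4: nu = 6 > 0 -> no constraint.
No atom violates the condition. Therefore mu << nu.

yes


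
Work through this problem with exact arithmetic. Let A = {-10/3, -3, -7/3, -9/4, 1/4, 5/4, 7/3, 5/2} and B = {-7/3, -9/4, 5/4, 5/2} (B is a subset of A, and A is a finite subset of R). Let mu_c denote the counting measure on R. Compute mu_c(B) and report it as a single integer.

Counting measure assigns mu_c(E) = |E| (number of elements) when E is finite.
B has 4 element(s), so mu_c(B) = 4.

4


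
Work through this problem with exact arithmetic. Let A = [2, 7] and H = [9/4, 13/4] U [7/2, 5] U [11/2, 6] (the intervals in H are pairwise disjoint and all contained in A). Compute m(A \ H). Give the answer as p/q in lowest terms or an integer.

The ambient interval has length m(A) = 7 - 2 = 5.
Since the holes are disjoint and sit inside A, by finite additivity
  m(H) = sum_i (b_i - a_i), and m(A \ H) = m(A) - m(H).
Computing the hole measures:
  m(H_1) = 13/4 - 9/4 = 1.
  m(H_2) = 5 - 7/2 = 3/2.
  m(H_3) = 6 - 11/2 = 1/2.
Summed: m(H) = 1 + 3/2 + 1/2 = 3.
So m(A \ H) = 5 - 3 = 2.

2


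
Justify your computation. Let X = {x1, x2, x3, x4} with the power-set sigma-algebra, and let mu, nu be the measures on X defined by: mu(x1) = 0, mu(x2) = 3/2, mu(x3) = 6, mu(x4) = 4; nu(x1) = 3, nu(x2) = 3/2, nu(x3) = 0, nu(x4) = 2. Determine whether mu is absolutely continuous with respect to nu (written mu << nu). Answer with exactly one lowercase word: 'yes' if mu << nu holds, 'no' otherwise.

mu << nu means: every nu-null measurable set is also mu-null; equivalently, for every atom x, if nu({x}) = 0 then mu({x}) = 0.
Checking each atom:
  x1: nu = 3 > 0 -> no constraint.
  x2: nu = 3/2 > 0 -> no constraint.
  x3: nu = 0, mu = 6 > 0 -> violates mu << nu.
  x4: nu = 2 > 0 -> no constraint.
The atom(s) x3 violate the condition (nu = 0 but mu > 0). Therefore mu is NOT absolutely continuous w.r.t. nu.

no


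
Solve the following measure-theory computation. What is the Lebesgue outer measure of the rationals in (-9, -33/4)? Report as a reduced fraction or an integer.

Q cap (-9, -33/4) is countable; list its elements as q_1, q_2, ... . Fix eps > 0 and cover the k-th point by an interval of length eps * 2^(-k). The cover has total length eps * sum_{k>=1} 2^(-k) = eps, so by definition of outer measure m*(Q cap (-9, -33/4)) <= eps. Since eps was arbitrary and m* >= 0, the outer measure is 0.

0


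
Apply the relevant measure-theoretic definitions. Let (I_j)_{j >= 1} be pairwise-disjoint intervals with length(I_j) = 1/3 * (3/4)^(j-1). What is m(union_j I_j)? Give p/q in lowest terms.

By countable additivity of the Lebesgue measure on pairwise disjoint measurable sets,
  m(union_{j >= 1} I_j) = sum_{j >= 1} m(I_j) = sum_{j >= 1} a * r^(j-1),
  with a = 1/3 and r = 3/4.
Since 0 < r = 3/4 < 1, the geometric series converges:
  sum_{j >= 1} a * r^(j-1) = a / (1 - r).
  = 1/3 / (1 - 3/4)
  = 1/3 / (1/4)
  = 4/3.

4/3


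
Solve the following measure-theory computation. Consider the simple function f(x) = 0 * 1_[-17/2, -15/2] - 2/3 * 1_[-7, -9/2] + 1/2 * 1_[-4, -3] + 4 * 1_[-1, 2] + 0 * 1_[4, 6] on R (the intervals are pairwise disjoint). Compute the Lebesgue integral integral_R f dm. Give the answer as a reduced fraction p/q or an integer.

For a simple function f = sum_i c_i * 1_{A_i} with disjoint A_i,
  integral f dm = sum_i c_i * m(A_i).
Lengths of the A_i:
  m(A_1) = -15/2 - (-17/2) = 1.
  m(A_2) = -9/2 - (-7) = 5/2.
  m(A_3) = -3 - (-4) = 1.
  m(A_4) = 2 - (-1) = 3.
  m(A_5) = 6 - 4 = 2.
Contributions c_i * m(A_i):
  (0) * (1) = 0.
  (-2/3) * (5/2) = -5/3.
  (1/2) * (1) = 1/2.
  (4) * (3) = 12.
  (0) * (2) = 0.
Total: 0 - 5/3 + 1/2 + 12 + 0 = 65/6.

65/6


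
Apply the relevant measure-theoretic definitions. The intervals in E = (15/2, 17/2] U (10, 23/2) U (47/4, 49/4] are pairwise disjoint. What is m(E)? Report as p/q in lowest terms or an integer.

For pairwise disjoint intervals, m(union_i I_i) = sum_i m(I_i),
and m is invariant under swapping open/closed endpoints (single points have measure 0).
So m(E) = sum_i (b_i - a_i).
  I_1 has length 17/2 - 15/2 = 1.
  I_2 has length 23/2 - 10 = 3/2.
  I_3 has length 49/4 - 47/4 = 1/2.
Summing:
  m(E) = 1 + 3/2 + 1/2 = 3.

3


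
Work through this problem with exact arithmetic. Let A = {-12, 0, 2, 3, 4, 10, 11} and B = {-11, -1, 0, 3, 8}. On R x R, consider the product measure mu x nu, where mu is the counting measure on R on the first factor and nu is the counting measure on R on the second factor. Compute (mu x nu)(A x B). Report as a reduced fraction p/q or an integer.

For a measurable rectangle A x B, the product measure satisfies
  (mu x nu)(A x B) = mu(A) * nu(B).
  mu(A) = 7.
  nu(B) = 5.
  (mu x nu)(A x B) = 7 * 5 = 35.

35


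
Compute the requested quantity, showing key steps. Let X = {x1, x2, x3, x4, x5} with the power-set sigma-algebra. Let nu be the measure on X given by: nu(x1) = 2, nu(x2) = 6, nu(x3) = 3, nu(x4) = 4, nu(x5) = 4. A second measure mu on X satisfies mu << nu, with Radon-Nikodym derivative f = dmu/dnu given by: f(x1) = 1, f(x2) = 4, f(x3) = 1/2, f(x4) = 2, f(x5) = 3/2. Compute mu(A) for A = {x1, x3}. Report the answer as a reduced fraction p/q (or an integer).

By the defining property of the Radon-Nikodym derivative, for every measurable set A,
  mu(A) = integral_A f dnu.
Since nu is a discrete measure concentrated on the atoms of X, the integral over A reduces to the sum
  mu(A) = sum_{x in A} f(x) * nu({x}).
Computing each term:
  x1: f(x1) * nu(x1) = 1 * 2 = 2.
  x3: f(x3) * nu(x3) = 1/2 * 3 = 3/2.
Summing: mu(A) = 2 + 3/2 = 7/2.

7/2


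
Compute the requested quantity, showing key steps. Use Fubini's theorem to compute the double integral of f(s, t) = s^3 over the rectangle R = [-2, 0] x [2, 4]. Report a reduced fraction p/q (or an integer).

f(s, t) is a tensor product of a function of s and a function of t, and both factors are bounded continuous (hence Lebesgue integrable) on the rectangle, so Fubini's theorem applies:
  integral_R f d(m x m) = (integral_a1^b1 s^3 ds) * (integral_a2^b2 1 dt).
Inner integral in s: integral_{-2}^{0} s^3 ds = (0^4 - (-2)^4)/4
  = -4.
Inner integral in t: integral_{2}^{4} 1 dt = (4^1 - 2^1)/1
  = 2.
Product: (-4) * (2) = -8.

-8


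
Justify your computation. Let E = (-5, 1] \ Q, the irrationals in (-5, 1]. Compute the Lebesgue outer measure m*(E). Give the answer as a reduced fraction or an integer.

The interval I = (-5, 1] has m(I) = 1 - (-5) = 6 (endpoints are measure-zero, so open/closed/half-open agree). Write I = (I cap Q) u (I \ Q). The rationals in I are countable, so m*(I cap Q) = 0 (cover each rational by intervals whose total length is arbitrarily small). By countable subadditivity m*(I) <= m*(I cap Q) + m*(I \ Q), hence m*(I \ Q) >= m(I) = 6. The reverse inequality m*(I \ Q) <= m*(I) = 6 is trivial since (I \ Q) is a subset of I. Therefore m*(I \ Q) = 6.

6


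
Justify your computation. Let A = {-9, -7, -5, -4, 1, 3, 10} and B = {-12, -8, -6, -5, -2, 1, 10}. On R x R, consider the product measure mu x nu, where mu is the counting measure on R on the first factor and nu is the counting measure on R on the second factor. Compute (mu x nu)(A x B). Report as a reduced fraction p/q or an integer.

For a measurable rectangle A x B, the product measure satisfies
  (mu x nu)(A x B) = mu(A) * nu(B).
  mu(A) = 7.
  nu(B) = 7.
  (mu x nu)(A x B) = 7 * 7 = 49.

49


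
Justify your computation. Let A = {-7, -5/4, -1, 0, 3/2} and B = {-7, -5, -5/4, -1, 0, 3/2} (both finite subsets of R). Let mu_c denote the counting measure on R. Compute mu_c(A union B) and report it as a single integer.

Counting measure on a finite set equals cardinality. By inclusion-exclusion, |A union B| = |A| + |B| - |A cap B|.
|A| = 5, |B| = 6, |A cap B| = 5.
So mu_c(A union B) = 5 + 6 - 5 = 6.

6


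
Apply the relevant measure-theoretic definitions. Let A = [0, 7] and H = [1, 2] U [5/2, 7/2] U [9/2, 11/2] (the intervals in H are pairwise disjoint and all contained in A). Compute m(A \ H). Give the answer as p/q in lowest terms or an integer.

The ambient interval has length m(A) = 7 - 0 = 7.
Since the holes are disjoint and sit inside A, by finite additivity
  m(H) = sum_i (b_i - a_i), and m(A \ H) = m(A) - m(H).
Computing the hole measures:
  m(H_1) = 2 - 1 = 1.
  m(H_2) = 7/2 - 5/2 = 1.
  m(H_3) = 11/2 - 9/2 = 1.
Summed: m(H) = 1 + 1 + 1 = 3.
So m(A \ H) = 7 - 3 = 4.

4


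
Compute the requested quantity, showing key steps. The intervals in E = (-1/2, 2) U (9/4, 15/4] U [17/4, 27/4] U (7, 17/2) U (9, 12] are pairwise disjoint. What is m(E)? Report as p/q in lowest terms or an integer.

For pairwise disjoint intervals, m(union_i I_i) = sum_i m(I_i),
and m is invariant under swapping open/closed endpoints (single points have measure 0).
So m(E) = sum_i (b_i - a_i).
  I_1 has length 2 - (-1/2) = 5/2.
  I_2 has length 15/4 - 9/4 = 3/2.
  I_3 has length 27/4 - 17/4 = 5/2.
  I_4 has length 17/2 - 7 = 3/2.
  I_5 has length 12 - 9 = 3.
Summing:
  m(E) = 5/2 + 3/2 + 5/2 + 3/2 + 3 = 11.

11


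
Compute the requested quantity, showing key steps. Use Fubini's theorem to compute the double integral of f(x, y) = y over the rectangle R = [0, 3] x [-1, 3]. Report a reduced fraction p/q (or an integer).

f(x, y) is a tensor product of a function of x and a function of y, and both factors are bounded continuous (hence Lebesgue integrable) on the rectangle, so Fubini's theorem applies:
  integral_R f d(m x m) = (integral_a1^b1 1 dx) * (integral_a2^b2 y dy).
Inner integral in x: integral_{0}^{3} 1 dx = (3^1 - 0^1)/1
  = 3.
Inner integral in y: integral_{-1}^{3} y dy = (3^2 - (-1)^2)/2
  = 4.
Product: (3) * (4) = 12.

12


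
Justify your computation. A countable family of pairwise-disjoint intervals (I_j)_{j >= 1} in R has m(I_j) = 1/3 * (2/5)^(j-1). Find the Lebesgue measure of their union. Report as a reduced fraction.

By countable additivity of the Lebesgue measure on pairwise disjoint measurable sets,
  m(union_{j >= 1} I_j) = sum_{j >= 1} m(I_j) = sum_{j >= 1} a * r^(j-1),
  with a = 1/3 and r = 2/5.
Since 0 < r = 2/5 < 1, the geometric series converges:
  sum_{j >= 1} a * r^(j-1) = a / (1 - r).
  = 1/3 / (1 - 2/5)
  = 1/3 / (3/5)
  = 5/9.

5/9


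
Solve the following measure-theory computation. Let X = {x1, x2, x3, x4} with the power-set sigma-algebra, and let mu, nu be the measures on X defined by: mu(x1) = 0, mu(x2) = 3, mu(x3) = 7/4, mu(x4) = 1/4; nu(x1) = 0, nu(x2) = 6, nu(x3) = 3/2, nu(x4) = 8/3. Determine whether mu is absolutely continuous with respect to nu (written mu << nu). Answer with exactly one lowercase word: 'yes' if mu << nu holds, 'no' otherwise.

mu << nu means: every nu-null measurable set is also mu-null; equivalently, for every atom x, if nu({x}) = 0 then mu({x}) = 0.
Checking each atom:
  x1: nu = 0, mu = 0 -> consistent with mu << nu.
  x2: nu = 6 > 0 -> no constraint.
  x3: nu = 3/2 > 0 -> no constraint.
  x4: nu = 8/3 > 0 -> no constraint.
No atom violates the condition. Therefore mu << nu.

yes


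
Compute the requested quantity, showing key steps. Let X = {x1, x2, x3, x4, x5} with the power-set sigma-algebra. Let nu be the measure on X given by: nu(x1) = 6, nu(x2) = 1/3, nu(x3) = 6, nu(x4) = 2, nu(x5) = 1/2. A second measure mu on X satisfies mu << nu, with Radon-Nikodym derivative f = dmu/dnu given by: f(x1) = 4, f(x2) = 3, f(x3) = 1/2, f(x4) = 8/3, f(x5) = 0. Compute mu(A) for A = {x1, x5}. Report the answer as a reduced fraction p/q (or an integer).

By the defining property of the Radon-Nikodym derivative, for every measurable set A,
  mu(A) = integral_A f dnu.
Since nu is a discrete measure concentrated on the atoms of X, the integral over A reduces to the sum
  mu(A) = sum_{x in A} f(x) * nu({x}).
Computing each term:
  x1: f(x1) * nu(x1) = 4 * 6 = 24.
  x5: f(x5) * nu(x5) = 0 * 1/2 = 0.
Summing: mu(A) = 24 + 0 = 24.

24


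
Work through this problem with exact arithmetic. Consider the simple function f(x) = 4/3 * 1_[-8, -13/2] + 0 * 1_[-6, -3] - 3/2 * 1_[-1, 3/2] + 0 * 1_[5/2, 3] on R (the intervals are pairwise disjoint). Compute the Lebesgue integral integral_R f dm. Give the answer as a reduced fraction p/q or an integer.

For a simple function f = sum_i c_i * 1_{A_i} with disjoint A_i,
  integral f dm = sum_i c_i * m(A_i).
Lengths of the A_i:
  m(A_1) = -13/2 - (-8) = 3/2.
  m(A_2) = -3 - (-6) = 3.
  m(A_3) = 3/2 - (-1) = 5/2.
  m(A_4) = 3 - 5/2 = 1/2.
Contributions c_i * m(A_i):
  (4/3) * (3/2) = 2.
  (0) * (3) = 0.
  (-3/2) * (5/2) = -15/4.
  (0) * (1/2) = 0.
Total: 2 + 0 - 15/4 + 0 = -7/4.

-7/4


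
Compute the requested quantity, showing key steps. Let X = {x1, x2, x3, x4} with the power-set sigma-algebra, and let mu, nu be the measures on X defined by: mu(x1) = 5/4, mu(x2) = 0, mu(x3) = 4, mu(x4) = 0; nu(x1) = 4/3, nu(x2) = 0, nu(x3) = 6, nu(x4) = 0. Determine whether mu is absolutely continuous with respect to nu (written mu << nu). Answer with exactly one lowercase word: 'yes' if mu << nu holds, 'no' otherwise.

mu << nu means: every nu-null measurable set is also mu-null; equivalently, for every atom x, if nu({x}) = 0 then mu({x}) = 0.
Checking each atom:
  x1: nu = 4/3 > 0 -> no constraint.
  x2: nu = 0, mu = 0 -> consistent with mu << nu.
  x3: nu = 6 > 0 -> no constraint.
  x4: nu = 0, mu = 0 -> consistent with mu << nu.
No atom violates the condition. Therefore mu << nu.

yes


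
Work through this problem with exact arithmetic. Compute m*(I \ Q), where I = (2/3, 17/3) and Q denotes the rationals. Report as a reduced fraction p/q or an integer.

The interval I = (2/3, 17/3) has m(I) = 17/3 - 2/3 = 5 (endpoints are measure-zero, so open/closed/half-open agree). Write I = (I cap Q) u (I \ Q). The rationals in I are countable, so m*(I cap Q) = 0 (cover each rational by intervals whose total length is arbitrarily small). By countable subadditivity m*(I) <= m*(I cap Q) + m*(I \ Q), hence m*(I \ Q) >= m(I) = 5. The reverse inequality m*(I \ Q) <= m*(I) = 5 is trivial since (I \ Q) is a subset of I. Therefore m*(I \ Q) = 5.

5


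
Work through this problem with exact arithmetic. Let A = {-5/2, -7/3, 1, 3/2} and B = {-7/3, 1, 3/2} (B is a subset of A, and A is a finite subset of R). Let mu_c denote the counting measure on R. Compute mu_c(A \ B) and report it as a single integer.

Counting measure assigns mu_c(E) = |E| (number of elements) when E is finite. For B subset A, A \ B is the set of elements of A not in B, so |A \ B| = |A| - |B|.
|A| = 4, |B| = 3, so mu_c(A \ B) = 4 - 3 = 1.

1


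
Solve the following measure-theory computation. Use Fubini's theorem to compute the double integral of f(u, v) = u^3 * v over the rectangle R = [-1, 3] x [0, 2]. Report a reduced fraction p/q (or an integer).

f(u, v) is a tensor product of a function of u and a function of v, and both factors are bounded continuous (hence Lebesgue integrable) on the rectangle, so Fubini's theorem applies:
  integral_R f d(m x m) = (integral_a1^b1 u^3 du) * (integral_a2^b2 v dv).
Inner integral in u: integral_{-1}^{3} u^3 du = (3^4 - (-1)^4)/4
  = 20.
Inner integral in v: integral_{0}^{2} v dv = (2^2 - 0^2)/2
  = 2.
Product: (20) * (2) = 40.

40


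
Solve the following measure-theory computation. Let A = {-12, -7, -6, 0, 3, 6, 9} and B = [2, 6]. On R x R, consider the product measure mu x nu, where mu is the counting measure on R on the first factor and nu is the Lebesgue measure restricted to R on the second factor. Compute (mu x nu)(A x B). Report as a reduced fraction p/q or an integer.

For a measurable rectangle A x B, the product measure satisfies
  (mu x nu)(A x B) = mu(A) * nu(B).
  mu(A) = 7.
  nu(B) = 4.
  (mu x nu)(A x B) = 7 * 4 = 28.

28


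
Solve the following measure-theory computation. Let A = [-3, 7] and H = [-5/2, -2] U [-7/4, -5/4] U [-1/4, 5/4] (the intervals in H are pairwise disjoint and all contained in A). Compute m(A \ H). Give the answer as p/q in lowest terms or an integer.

The ambient interval has length m(A) = 7 - (-3) = 10.
Since the holes are disjoint and sit inside A, by finite additivity
  m(H) = sum_i (b_i - a_i), and m(A \ H) = m(A) - m(H).
Computing the hole measures:
  m(H_1) = -2 - (-5/2) = 1/2.
  m(H_2) = -5/4 - (-7/4) = 1/2.
  m(H_3) = 5/4 - (-1/4) = 3/2.
Summed: m(H) = 1/2 + 1/2 + 3/2 = 5/2.
So m(A \ H) = 10 - 5/2 = 15/2.

15/2


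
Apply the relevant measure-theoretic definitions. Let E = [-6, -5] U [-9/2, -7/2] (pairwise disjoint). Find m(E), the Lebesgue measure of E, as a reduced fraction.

For pairwise disjoint intervals, m(union_i I_i) = sum_i m(I_i),
and m is invariant under swapping open/closed endpoints (single points have measure 0).
So m(E) = sum_i (b_i - a_i).
  I_1 has length -5 - (-6) = 1.
  I_2 has length -7/2 - (-9/2) = 1.
Summing:
  m(E) = 1 + 1 = 2.

2


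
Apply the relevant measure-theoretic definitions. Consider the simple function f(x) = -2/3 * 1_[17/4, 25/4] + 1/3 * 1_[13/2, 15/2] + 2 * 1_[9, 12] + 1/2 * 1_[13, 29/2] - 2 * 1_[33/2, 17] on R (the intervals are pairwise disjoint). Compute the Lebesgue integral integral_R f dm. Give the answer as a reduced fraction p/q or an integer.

For a simple function f = sum_i c_i * 1_{A_i} with disjoint A_i,
  integral f dm = sum_i c_i * m(A_i).
Lengths of the A_i:
  m(A_1) = 25/4 - 17/4 = 2.
  m(A_2) = 15/2 - 13/2 = 1.
  m(A_3) = 12 - 9 = 3.
  m(A_4) = 29/2 - 13 = 3/2.
  m(A_5) = 17 - 33/2 = 1/2.
Contributions c_i * m(A_i):
  (-2/3) * (2) = -4/3.
  (1/3) * (1) = 1/3.
  (2) * (3) = 6.
  (1/2) * (3/2) = 3/4.
  (-2) * (1/2) = -1.
Total: -4/3 + 1/3 + 6 + 3/4 - 1 = 19/4.

19/4


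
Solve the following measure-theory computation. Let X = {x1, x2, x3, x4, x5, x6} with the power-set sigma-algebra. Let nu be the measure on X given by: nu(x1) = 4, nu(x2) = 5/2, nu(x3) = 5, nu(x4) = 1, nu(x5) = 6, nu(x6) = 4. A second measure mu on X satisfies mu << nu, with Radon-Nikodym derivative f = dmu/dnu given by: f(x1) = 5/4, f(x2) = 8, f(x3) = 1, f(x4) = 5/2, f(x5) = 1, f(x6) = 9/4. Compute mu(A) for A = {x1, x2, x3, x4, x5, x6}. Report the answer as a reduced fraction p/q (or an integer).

By the defining property of the Radon-Nikodym derivative, for every measurable set A,
  mu(A) = integral_A f dnu.
Since nu is a discrete measure concentrated on the atoms of X, the integral over A reduces to the sum
  mu(A) = sum_{x in A} f(x) * nu({x}).
Computing each term:
  x1: f(x1) * nu(x1) = 5/4 * 4 = 5.
  x2: f(x2) * nu(x2) = 8 * 5/2 = 20.
  x3: f(x3) * nu(x3) = 1 * 5 = 5.
  x4: f(x4) * nu(x4) = 5/2 * 1 = 5/2.
  x5: f(x5) * nu(x5) = 1 * 6 = 6.
  x6: f(x6) * nu(x6) = 9/4 * 4 = 9.
Summing: mu(A) = 5 + 20 + 5 + 5/2 + 6 + 9 = 95/2.

95/2


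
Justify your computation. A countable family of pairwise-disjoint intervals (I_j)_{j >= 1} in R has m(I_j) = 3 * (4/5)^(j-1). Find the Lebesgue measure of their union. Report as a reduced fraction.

By countable additivity of the Lebesgue measure on pairwise disjoint measurable sets,
  m(union_{j >= 1} I_j) = sum_{j >= 1} m(I_j) = sum_{j >= 1} a * r^(j-1),
  with a = 3 and r = 4/5.
Since 0 < r = 4/5 < 1, the geometric series converges:
  sum_{j >= 1} a * r^(j-1) = a / (1 - r).
  = 3 / (1 - 4/5)
  = 3 / (1/5)
  = 15.

15


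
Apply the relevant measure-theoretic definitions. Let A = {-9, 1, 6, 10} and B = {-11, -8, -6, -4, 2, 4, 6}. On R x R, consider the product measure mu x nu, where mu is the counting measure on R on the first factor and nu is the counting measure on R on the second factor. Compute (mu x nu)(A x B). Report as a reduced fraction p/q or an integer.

For a measurable rectangle A x B, the product measure satisfies
  (mu x nu)(A x B) = mu(A) * nu(B).
  mu(A) = 4.
  nu(B) = 7.
  (mu x nu)(A x B) = 4 * 7 = 28.

28


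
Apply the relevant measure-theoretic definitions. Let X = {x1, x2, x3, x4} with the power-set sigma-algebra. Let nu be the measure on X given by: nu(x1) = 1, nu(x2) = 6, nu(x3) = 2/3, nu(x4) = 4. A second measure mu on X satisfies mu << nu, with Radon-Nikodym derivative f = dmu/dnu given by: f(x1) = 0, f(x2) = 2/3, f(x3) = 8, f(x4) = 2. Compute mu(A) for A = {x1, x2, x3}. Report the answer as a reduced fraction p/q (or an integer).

By the defining property of the Radon-Nikodym derivative, for every measurable set A,
  mu(A) = integral_A f dnu.
Since nu is a discrete measure concentrated on the atoms of X, the integral over A reduces to the sum
  mu(A) = sum_{x in A} f(x) * nu({x}).
Computing each term:
  x1: f(x1) * nu(x1) = 0 * 1 = 0.
  x2: f(x2) * nu(x2) = 2/3 * 6 = 4.
  x3: f(x3) * nu(x3) = 8 * 2/3 = 16/3.
Summing: mu(A) = 0 + 4 + 16/3 = 28/3.

28/3


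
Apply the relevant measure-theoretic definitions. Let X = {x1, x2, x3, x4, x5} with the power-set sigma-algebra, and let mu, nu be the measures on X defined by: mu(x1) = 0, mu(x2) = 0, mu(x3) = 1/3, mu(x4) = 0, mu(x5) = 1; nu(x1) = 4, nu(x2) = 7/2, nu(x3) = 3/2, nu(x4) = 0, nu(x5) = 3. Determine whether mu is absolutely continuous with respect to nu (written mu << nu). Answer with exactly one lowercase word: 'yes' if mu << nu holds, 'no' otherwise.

mu << nu means: every nu-null measurable set is also mu-null; equivalently, for every atom x, if nu({x}) = 0 then mu({x}) = 0.
Checking each atom:
  x1: nu = 4 > 0 -> no constraint.
  x2: nu = 7/2 > 0 -> no constraint.
  x3: nu = 3/2 > 0 -> no constraint.
  x4: nu = 0, mu = 0 -> consistent with mu << nu.
  x5: nu = 3 > 0 -> no constraint.
No atom violates the condition. Therefore mu << nu.

yes


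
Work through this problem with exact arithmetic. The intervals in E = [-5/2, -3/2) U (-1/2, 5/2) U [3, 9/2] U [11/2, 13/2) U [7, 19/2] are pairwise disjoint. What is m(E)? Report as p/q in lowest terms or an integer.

For pairwise disjoint intervals, m(union_i I_i) = sum_i m(I_i),
and m is invariant under swapping open/closed endpoints (single points have measure 0).
So m(E) = sum_i (b_i - a_i).
  I_1 has length -3/2 - (-5/2) = 1.
  I_2 has length 5/2 - (-1/2) = 3.
  I_3 has length 9/2 - 3 = 3/2.
  I_4 has length 13/2 - 11/2 = 1.
  I_5 has length 19/2 - 7 = 5/2.
Summing:
  m(E) = 1 + 3 + 3/2 + 1 + 5/2 = 9.

9


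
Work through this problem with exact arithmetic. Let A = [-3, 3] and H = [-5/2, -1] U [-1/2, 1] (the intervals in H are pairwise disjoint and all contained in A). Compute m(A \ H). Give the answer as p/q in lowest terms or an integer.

The ambient interval has length m(A) = 3 - (-3) = 6.
Since the holes are disjoint and sit inside A, by finite additivity
  m(H) = sum_i (b_i - a_i), and m(A \ H) = m(A) - m(H).
Computing the hole measures:
  m(H_1) = -1 - (-5/2) = 3/2.
  m(H_2) = 1 - (-1/2) = 3/2.
Summed: m(H) = 3/2 + 3/2 = 3.
So m(A \ H) = 6 - 3 = 3.

3


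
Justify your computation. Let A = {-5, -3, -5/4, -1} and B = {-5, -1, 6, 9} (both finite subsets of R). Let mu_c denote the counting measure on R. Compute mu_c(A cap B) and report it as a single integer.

Counting measure on a finite set equals cardinality. mu_c(A cap B) = |A cap B| (elements appearing in both).
Enumerating the elements of A that also lie in B gives 2 element(s).
So mu_c(A cap B) = 2.

2


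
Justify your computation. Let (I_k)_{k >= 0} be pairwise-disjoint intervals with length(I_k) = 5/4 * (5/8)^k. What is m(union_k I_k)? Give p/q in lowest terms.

By countable additivity of the Lebesgue measure on pairwise disjoint measurable sets,
  m(union_{k >= 0} I_k) = sum_{k >= 0} m(I_k) = sum_{k >= 0} a * r^k,
  with a = 5/4 and r = 5/8.
Since 0 < r = 5/8 < 1, the geometric series converges:
  sum_{k >= 0} a * r^k = a / (1 - r).
  = 5/4 / (1 - 5/8)
  = 5/4 / (3/8)
  = 10/3.

10/3


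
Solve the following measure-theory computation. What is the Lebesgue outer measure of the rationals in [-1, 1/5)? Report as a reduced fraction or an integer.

E = Q cap [-1, 1/5) is a subset of Q, which is countable. Enumerate Q = {q_1, q_2, ...}; for any eps > 0, cover q_k by the open interval (q_k - eps/2^(k+1), q_k + eps/2^(k+1)), of length eps/2^k. The total cover length is sum_{k>=1} eps/2^k = eps. Hence m*(E) <= m*(Q) <= eps for every eps > 0, and since outer measure is non-negative, m*(E) = 0.

0


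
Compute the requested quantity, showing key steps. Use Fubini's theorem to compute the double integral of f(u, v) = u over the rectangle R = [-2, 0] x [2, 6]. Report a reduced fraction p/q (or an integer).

f(u, v) is a tensor product of a function of u and a function of v, and both factors are bounded continuous (hence Lebesgue integrable) on the rectangle, so Fubini's theorem applies:
  integral_R f d(m x m) = (integral_a1^b1 u du) * (integral_a2^b2 1 dv).
Inner integral in u: integral_{-2}^{0} u du = (0^2 - (-2)^2)/2
  = -2.
Inner integral in v: integral_{2}^{6} 1 dv = (6^1 - 2^1)/1
  = 4.
Product: (-2) * (4) = -8.

-8


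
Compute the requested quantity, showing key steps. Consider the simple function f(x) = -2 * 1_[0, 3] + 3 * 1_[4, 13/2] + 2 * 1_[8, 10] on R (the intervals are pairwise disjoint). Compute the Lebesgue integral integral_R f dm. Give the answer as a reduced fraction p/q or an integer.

For a simple function f = sum_i c_i * 1_{A_i} with disjoint A_i,
  integral f dm = sum_i c_i * m(A_i).
Lengths of the A_i:
  m(A_1) = 3 - 0 = 3.
  m(A_2) = 13/2 - 4 = 5/2.
  m(A_3) = 10 - 8 = 2.
Contributions c_i * m(A_i):
  (-2) * (3) = -6.
  (3) * (5/2) = 15/2.
  (2) * (2) = 4.
Total: -6 + 15/2 + 4 = 11/2.

11/2


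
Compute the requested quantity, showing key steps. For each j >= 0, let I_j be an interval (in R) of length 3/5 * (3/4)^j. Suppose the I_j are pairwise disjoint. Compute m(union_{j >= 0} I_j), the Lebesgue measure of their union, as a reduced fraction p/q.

By countable additivity of the Lebesgue measure on pairwise disjoint measurable sets,
  m(union_{j >= 0} I_j) = sum_{j >= 0} m(I_j) = sum_{j >= 0} a * r^j,
  with a = 3/5 and r = 3/4.
Since 0 < r = 3/4 < 1, the geometric series converges:
  sum_{j >= 0} a * r^j = a / (1 - r).
  = 3/5 / (1 - 3/4)
  = 3/5 / (1/4)
  = 12/5.

12/5


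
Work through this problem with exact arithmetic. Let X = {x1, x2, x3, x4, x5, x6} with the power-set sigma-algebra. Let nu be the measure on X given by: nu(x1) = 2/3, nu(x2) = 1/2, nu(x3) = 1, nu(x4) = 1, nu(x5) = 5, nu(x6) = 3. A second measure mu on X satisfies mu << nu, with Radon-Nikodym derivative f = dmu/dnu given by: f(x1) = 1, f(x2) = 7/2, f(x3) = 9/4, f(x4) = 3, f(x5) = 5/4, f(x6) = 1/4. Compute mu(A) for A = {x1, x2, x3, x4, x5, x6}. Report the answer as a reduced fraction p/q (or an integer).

By the defining property of the Radon-Nikodym derivative, for every measurable set A,
  mu(A) = integral_A f dnu.
Since nu is a discrete measure concentrated on the atoms of X, the integral over A reduces to the sum
  mu(A) = sum_{x in A} f(x) * nu({x}).
Computing each term:
  x1: f(x1) * nu(x1) = 1 * 2/3 = 2/3.
  x2: f(x2) * nu(x2) = 7/2 * 1/2 = 7/4.
  x3: f(x3) * nu(x3) = 9/4 * 1 = 9/4.
  x4: f(x4) * nu(x4) = 3 * 1 = 3.
  x5: f(x5) * nu(x5) = 5/4 * 5 = 25/4.
  x6: f(x6) * nu(x6) = 1/4 * 3 = 3/4.
Summing: mu(A) = 2/3 + 7/4 + 9/4 + 3 + 25/4 + 3/4 = 44/3.

44/3


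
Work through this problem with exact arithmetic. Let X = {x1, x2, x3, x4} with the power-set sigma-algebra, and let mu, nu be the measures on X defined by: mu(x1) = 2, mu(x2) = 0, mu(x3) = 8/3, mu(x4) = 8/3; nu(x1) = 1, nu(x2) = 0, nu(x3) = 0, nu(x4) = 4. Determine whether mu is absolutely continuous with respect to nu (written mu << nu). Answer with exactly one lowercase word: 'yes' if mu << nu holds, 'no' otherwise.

mu << nu means: every nu-null measurable set is also mu-null; equivalently, for every atom x, if nu({x}) = 0 then mu({x}) = 0.
Checking each atom:
  x1: nu = 1 > 0 -> no constraint.
  x2: nu = 0, mu = 0 -> consistent with mu << nu.
  x3: nu = 0, mu = 8/3 > 0 -> violates mu << nu.
  x4: nu = 4 > 0 -> no constraint.
The atom(s) x3 violate the condition (nu = 0 but mu > 0). Therefore mu is NOT absolutely continuous w.r.t. nu.

no


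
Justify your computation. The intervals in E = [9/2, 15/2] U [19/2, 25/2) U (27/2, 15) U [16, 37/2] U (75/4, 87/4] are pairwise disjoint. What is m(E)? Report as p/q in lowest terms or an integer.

For pairwise disjoint intervals, m(union_i I_i) = sum_i m(I_i),
and m is invariant under swapping open/closed endpoints (single points have measure 0).
So m(E) = sum_i (b_i - a_i).
  I_1 has length 15/2 - 9/2 = 3.
  I_2 has length 25/2 - 19/2 = 3.
  I_3 has length 15 - 27/2 = 3/2.
  I_4 has length 37/2 - 16 = 5/2.
  I_5 has length 87/4 - 75/4 = 3.
Summing:
  m(E) = 3 + 3 + 3/2 + 5/2 + 3 = 13.

13


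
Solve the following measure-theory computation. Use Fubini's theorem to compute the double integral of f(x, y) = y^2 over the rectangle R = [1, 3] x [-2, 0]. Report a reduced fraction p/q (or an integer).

f(x, y) is a tensor product of a function of x and a function of y, and both factors are bounded continuous (hence Lebesgue integrable) on the rectangle, so Fubini's theorem applies:
  integral_R f d(m x m) = (integral_a1^b1 1 dx) * (integral_a2^b2 y^2 dy).
Inner integral in x: integral_{1}^{3} 1 dx = (3^1 - 1^1)/1
  = 2.
Inner integral in y: integral_{-2}^{0} y^2 dy = (0^3 - (-2)^3)/3
  = 8/3.
Product: (2) * (8/3) = 16/3.

16/3


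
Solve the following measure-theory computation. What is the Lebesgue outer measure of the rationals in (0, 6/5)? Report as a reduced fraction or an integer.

E = Q cap (0, 6/5) is a subset of Q, which is countable. Enumerate Q = {q_1, q_2, ...}; for any eps > 0, cover q_k by the open interval (q_k - eps/2^(k+1), q_k + eps/2^(k+1)), of length eps/2^k. The total cover length is sum_{k>=1} eps/2^k = eps. Hence m*(E) <= m*(Q) <= eps for every eps > 0, and since outer measure is non-negative, m*(E) = 0.

0


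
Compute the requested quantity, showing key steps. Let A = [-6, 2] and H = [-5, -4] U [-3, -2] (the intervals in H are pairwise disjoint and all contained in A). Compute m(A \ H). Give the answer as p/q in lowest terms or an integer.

The ambient interval has length m(A) = 2 - (-6) = 8.
Since the holes are disjoint and sit inside A, by finite additivity
  m(H) = sum_i (b_i - a_i), and m(A \ H) = m(A) - m(H).
Computing the hole measures:
  m(H_1) = -4 - (-5) = 1.
  m(H_2) = -2 - (-3) = 1.
Summed: m(H) = 1 + 1 = 2.
So m(A \ H) = 8 - 2 = 6.

6


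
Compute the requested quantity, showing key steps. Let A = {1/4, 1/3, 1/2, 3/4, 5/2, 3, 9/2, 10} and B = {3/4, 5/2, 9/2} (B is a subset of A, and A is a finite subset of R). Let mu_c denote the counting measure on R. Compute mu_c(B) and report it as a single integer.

Counting measure assigns mu_c(E) = |E| (number of elements) when E is finite.
B has 3 element(s), so mu_c(B) = 3.

3


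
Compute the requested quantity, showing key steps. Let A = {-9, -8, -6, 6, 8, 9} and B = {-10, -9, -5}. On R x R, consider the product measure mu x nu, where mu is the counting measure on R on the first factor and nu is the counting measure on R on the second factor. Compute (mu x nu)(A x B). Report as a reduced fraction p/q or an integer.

For a measurable rectangle A x B, the product measure satisfies
  (mu x nu)(A x B) = mu(A) * nu(B).
  mu(A) = 6.
  nu(B) = 3.
  (mu x nu)(A x B) = 6 * 3 = 18.

18


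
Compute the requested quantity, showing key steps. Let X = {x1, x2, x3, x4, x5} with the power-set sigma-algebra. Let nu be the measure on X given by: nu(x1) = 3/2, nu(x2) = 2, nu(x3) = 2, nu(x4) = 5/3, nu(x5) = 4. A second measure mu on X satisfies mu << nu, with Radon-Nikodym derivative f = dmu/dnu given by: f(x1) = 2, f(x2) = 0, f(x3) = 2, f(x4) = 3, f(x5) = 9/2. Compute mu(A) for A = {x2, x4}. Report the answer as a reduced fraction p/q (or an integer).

By the defining property of the Radon-Nikodym derivative, for every measurable set A,
  mu(A) = integral_A f dnu.
Since nu is a discrete measure concentrated on the atoms of X, the integral over A reduces to the sum
  mu(A) = sum_{x in A} f(x) * nu({x}).
Computing each term:
  x2: f(x2) * nu(x2) = 0 * 2 = 0.
  x4: f(x4) * nu(x4) = 3 * 5/3 = 5.
Summing: mu(A) = 0 + 5 = 5.

5


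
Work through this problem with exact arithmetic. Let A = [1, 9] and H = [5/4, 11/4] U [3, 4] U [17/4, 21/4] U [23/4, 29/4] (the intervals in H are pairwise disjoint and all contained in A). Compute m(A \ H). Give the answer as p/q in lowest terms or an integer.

The ambient interval has length m(A) = 9 - 1 = 8.
Since the holes are disjoint and sit inside A, by finite additivity
  m(H) = sum_i (b_i - a_i), and m(A \ H) = m(A) - m(H).
Computing the hole measures:
  m(H_1) = 11/4 - 5/4 = 3/2.
  m(H_2) = 4 - 3 = 1.
  m(H_3) = 21/4 - 17/4 = 1.
  m(H_4) = 29/4 - 23/4 = 3/2.
Summed: m(H) = 3/2 + 1 + 1 + 3/2 = 5.
So m(A \ H) = 8 - 5 = 3.

3


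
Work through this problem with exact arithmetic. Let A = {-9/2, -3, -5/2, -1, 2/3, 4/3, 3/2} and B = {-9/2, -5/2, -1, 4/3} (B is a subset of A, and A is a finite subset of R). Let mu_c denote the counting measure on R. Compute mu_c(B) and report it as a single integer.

Counting measure assigns mu_c(E) = |E| (number of elements) when E is finite.
B has 4 element(s), so mu_c(B) = 4.

4


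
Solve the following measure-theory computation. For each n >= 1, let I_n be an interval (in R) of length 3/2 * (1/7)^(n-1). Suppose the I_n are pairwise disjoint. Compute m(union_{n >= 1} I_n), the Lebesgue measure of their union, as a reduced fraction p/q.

By countable additivity of the Lebesgue measure on pairwise disjoint measurable sets,
  m(union_{n >= 1} I_n) = sum_{n >= 1} m(I_n) = sum_{n >= 1} a * r^(n-1),
  with a = 3/2 and r = 1/7.
Since 0 < r = 1/7 < 1, the geometric series converges:
  sum_{n >= 1} a * r^(n-1) = a / (1 - r).
  = 3/2 / (1 - 1/7)
  = 3/2 / (6/7)
  = 7/4.

7/4


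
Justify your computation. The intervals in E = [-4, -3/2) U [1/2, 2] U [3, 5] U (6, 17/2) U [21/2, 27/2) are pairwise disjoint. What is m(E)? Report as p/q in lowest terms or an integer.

For pairwise disjoint intervals, m(union_i I_i) = sum_i m(I_i),
and m is invariant under swapping open/closed endpoints (single points have measure 0).
So m(E) = sum_i (b_i - a_i).
  I_1 has length -3/2 - (-4) = 5/2.
  I_2 has length 2 - 1/2 = 3/2.
  I_3 has length 5 - 3 = 2.
  I_4 has length 17/2 - 6 = 5/2.
  I_5 has length 27/2 - 21/2 = 3.
Summing:
  m(E) = 5/2 + 3/2 + 2 + 5/2 + 3 = 23/2.

23/2
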